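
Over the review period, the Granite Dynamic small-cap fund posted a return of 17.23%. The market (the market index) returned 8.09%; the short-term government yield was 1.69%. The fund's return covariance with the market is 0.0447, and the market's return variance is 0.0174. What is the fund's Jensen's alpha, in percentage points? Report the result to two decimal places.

-0.90

β = Cov / Var = 0.0447 / 0.0174 = 2.5690
E[R] = Rf + β(Rm − Rf) = 1.69% + 2.5690 × (8.09% − 1.69%) = 18.1316%
α = Rp − E[R] = 17.23% − 18.1316% = -0.9016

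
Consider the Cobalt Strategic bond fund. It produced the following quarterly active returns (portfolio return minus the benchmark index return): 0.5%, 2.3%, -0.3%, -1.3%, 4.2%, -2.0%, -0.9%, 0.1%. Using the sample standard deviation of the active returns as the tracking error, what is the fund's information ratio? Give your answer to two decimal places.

0.16

Mean return r̄ = 2.60 / 8 = 0.3250%
Σ(r − r̄)² = 28.9350; sample σ = √(28.9350/7) = 2.0331%
IR = r̄ / tracking error = 0.3250 / 2.0331 = 0.1599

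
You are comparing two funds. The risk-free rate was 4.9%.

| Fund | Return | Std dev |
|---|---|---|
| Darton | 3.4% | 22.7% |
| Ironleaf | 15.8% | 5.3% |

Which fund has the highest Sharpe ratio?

Ironleaf

Darton: Sharpe ratio = (3.4% − 4.9%) / 22.7% = -0.066
Ironleaf: Sharpe ratio = (15.8% − 4.9%) / 5.3% = 2.057
Highest: Ironleaf (2.057).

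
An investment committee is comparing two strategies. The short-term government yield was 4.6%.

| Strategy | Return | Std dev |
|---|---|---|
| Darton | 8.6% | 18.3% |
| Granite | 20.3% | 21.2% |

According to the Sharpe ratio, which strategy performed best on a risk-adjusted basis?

Darton: Sharpe ratio = (8.6% − 4.6%) / 18.3% = 0.219
Granite: Sharpe ratio = (20.3% − 4.6%) / 21.2% = 0.741
Highest: Granite (0.741).

Granite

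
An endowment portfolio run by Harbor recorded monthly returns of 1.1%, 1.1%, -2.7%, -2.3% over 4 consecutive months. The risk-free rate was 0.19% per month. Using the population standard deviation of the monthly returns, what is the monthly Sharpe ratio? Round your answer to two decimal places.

μ = (1.1 + 1.1 − 2.7 − 2.3) / 4 = -2.80 / 4 = -0.7000%
Population σ = √[Σ(r − μ)² / 4] = √[13.0400 / 4] = √3.2600 = 1.8055%
Sharpe = (μ − rf) / σ = (-0.7000 − 0.19) / 1.8055 = -0.8900 / 1.8055 = -0.4929

-0.49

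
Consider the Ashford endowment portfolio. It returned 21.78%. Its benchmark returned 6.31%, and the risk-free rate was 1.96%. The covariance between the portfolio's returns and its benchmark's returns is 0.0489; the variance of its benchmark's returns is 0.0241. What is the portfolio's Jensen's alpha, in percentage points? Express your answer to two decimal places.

10.99

β = Cov / Var = 0.0489 / 0.0241 = 2.0290
E[R] = Rf + β(Rm − Rf) = 1.96% + 2.0290 × (6.31% − 1.96%) = 10.7862%
α = Rp − E[R] = 21.78% − 10.7862% = 10.9938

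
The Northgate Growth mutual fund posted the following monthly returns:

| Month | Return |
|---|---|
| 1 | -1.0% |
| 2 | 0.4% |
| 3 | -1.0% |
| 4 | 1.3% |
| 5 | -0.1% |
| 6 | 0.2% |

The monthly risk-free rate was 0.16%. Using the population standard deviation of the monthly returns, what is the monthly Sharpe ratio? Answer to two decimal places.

-0.24

Mean return r̄ = -0.20 / 6 = -0.0333%
Σ(r − r̄)² = 3.8933; population σ = √(3.8933/6) = 0.8055%
Sharpe = (r̄ − rf) / σ = (-0.0333 − 0.16) / 0.8055 = -0.1933 / 0.8055 = -0.2400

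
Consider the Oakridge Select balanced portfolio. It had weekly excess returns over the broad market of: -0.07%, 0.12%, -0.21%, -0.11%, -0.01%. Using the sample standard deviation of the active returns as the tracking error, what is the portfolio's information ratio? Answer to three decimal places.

-0.458

Mean return μ = -0.280 / 5 = -0.0560%
Sample std dev = √[0.0599 / 4] = 0.1224%
IR = μ / tracking error = -0.0560 / 0.1224 = -0.4575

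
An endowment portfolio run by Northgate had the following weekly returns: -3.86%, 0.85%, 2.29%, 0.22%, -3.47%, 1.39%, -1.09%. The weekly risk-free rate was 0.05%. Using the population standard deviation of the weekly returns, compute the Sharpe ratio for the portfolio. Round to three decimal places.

μ = (-3.86 + 0.85 + 2.29 + 0.22 − 3.47 + 1.39 − 1.09) / 7 = -3.670 / 7 = -0.5243%
Population std dev = √[34.1516 / 7] = 2.2088%
Sharpe = (μ − rf) / σ = (-0.5243 − 0.05) / 2.2088 = -0.5743 / 2.2088 = -0.2600

-0.260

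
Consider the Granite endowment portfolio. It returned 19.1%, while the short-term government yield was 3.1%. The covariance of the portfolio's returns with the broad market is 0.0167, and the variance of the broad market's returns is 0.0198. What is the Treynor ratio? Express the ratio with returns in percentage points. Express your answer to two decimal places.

β = Cov / Var = 0.0167 / 0.0198 = 0.8434
Treynor = (Rp − Rf) / β = (19.1% − 3.1%) / 0.8434 = 16.00 / 0.8434 = 18.9708

18.97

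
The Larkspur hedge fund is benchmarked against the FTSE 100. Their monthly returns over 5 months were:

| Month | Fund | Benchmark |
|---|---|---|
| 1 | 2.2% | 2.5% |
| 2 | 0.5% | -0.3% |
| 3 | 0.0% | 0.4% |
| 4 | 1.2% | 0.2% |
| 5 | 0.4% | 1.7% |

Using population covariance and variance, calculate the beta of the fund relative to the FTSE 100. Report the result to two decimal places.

0.45

r̄p = 0.8600%,  r̄m = 0.9000%
Cov = Σ(rp − r̄p)(rm − r̄m) / 5 = 0.4800
Var(rm) = Σ(rm − r̄m)² / 5 = 1.0760
β = Cov / Var = 0.4800 / 1.0760 = 0.4461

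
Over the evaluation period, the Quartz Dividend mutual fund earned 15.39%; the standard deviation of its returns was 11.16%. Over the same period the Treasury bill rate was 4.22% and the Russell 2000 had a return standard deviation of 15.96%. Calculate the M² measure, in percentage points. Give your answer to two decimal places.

20.19

Sharpe = (Rp − Rf) / σp = (15.39% − 4.22%) / 11.16% = 1.0009
M² = Rf + Sharpe × σm = 4.22% + 1.0009 × 15.96% = 20.1944%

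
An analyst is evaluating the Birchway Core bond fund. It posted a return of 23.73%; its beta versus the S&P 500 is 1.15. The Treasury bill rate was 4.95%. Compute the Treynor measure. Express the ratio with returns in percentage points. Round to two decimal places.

Treynor = (Rp − Rf) / β = (23.73% − 4.95%) / 1.15 = 18.78 / 1.15 = 16.3304

16.33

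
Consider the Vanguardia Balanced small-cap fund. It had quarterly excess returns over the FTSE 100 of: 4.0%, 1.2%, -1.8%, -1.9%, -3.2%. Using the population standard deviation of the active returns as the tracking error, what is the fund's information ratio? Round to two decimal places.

r̄ = (4 + 1.2 − 1.8 − 1.9 − 3.2) / 5 = -1.70 / 5 = -0.3400%
Σ(r − r̄)² = 33.9520; population σ = √(33.9520/5) = 2.6058%
IR = r̄ / tracking error = -0.3400 / 2.6058 = -0.1305

-0.13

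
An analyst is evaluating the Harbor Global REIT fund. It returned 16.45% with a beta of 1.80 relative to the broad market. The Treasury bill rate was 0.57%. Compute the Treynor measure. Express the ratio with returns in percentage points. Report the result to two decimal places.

Treynor = (Rp − Rf) / β = (16.45% − 0.57%) / 1.80 = 15.88 / 1.80 = 8.8222

8.82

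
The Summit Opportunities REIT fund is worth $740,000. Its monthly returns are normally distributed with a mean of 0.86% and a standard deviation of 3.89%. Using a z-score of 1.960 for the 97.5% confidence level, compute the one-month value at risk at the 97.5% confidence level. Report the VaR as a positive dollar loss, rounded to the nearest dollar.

Return at the 97.5% tail: μ − z·σ = 0.86% − 1.960 × 3.89% = 0.86 − 7.6244 = -6.7644%
VaR = −(-6.7644%) × $740,000 = 6.7644% × $740,000 = $50,057

$50,057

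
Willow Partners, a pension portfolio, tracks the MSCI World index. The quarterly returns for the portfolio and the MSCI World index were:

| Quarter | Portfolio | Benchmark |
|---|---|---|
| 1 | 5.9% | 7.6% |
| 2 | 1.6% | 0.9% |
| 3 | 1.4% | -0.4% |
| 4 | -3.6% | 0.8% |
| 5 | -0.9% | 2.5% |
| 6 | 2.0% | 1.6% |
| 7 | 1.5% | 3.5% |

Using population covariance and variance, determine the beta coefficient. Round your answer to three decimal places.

0.732

r̄p = 1.1286%,  r̄m = 2.3571%
Cov = Σ(rp − r̄p)(rm − r̄m) / 7 = 4.3455
Var(rm) = Σ(rm − r̄m)² / 7 = 5.9339
β = Cov / Var = 4.3455 / 5.9339 = 0.7323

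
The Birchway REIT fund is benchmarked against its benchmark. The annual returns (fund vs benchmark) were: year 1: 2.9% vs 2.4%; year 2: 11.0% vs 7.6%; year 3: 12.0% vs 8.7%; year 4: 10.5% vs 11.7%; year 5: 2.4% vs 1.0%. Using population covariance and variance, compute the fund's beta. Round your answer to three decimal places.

0.958

r̄p = 7.7600%,  r̄m = 6.2800%
Cov = Σ(rp − r̄p)(rm − r̄m) / 5 = 15.3092
Var(rm) = Σ(rm − r̄m)² / 5 = 15.9816
β = Cov / Var = 15.3092 / 15.9816 = 0.9579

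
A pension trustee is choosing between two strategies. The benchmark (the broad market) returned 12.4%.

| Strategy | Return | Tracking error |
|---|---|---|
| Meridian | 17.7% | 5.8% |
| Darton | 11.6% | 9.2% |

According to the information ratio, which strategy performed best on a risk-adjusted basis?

Meridian: IR = (17.7% − 12.4%) / 5.8% = 0.914
Darton: IR = (11.6% − 12.4%) / 9.2% = -0.087
Highest: Meridian (0.914).

Meridian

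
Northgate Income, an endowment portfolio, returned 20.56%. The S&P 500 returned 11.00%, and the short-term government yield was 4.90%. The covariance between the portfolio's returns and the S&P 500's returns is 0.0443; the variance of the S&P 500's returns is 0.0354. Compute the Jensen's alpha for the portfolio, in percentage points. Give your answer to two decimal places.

β = Cov / Var = 0.0443 / 0.0354 = 1.2514
E[R] = Rf + β(Rm − Rf) = 4.90% + 1.2514 × (11.00% − 4.90%) = 12.5335%
α = Rp − E[R] = 20.56% − 12.5335% = 8.0265

8.03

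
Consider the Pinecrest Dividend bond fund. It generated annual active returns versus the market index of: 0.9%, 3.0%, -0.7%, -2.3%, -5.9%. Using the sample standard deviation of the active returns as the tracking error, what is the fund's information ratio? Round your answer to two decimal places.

r̄ = (0.9 + 3 − 0.7 − 2.3 − 5.9) / 5 = -5.00 / 5 = -1.0000%
Sample σ = √[Σ(r − r̄)² / 4] = √[45.4000 / 4] = √11.3500 = 3.3690%
IR = r̄ / tracking error = -1.0000 / 3.3690 = -0.2968

-0.30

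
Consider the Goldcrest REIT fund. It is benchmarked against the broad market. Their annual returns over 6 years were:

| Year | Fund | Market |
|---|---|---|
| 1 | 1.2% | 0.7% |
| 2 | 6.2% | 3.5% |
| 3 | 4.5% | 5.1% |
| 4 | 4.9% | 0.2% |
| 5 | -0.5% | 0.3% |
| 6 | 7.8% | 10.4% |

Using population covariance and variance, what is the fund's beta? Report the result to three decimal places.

0.586

r̄p = 4.0167%,  r̄m = 3.3667%
Cov = Σ(rp − r̄p)(rm − r̄m) / 6 = 7.7172
Var(rm) = Σ(rm − r̄m)² / 6 = 13.1722
β = Cov / Var = 7.7172 / 13.1722 = 0.5859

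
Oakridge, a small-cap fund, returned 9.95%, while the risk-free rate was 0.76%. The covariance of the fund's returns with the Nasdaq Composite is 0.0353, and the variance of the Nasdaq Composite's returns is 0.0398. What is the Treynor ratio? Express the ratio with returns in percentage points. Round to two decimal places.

10.36

β = Cov / Var = 0.0353 / 0.0398 = 0.8869
Treynor = (Rp − Rf) / β = (9.95% − 0.76%) / 0.8869 = 9.19 / 0.8869 = 10.3619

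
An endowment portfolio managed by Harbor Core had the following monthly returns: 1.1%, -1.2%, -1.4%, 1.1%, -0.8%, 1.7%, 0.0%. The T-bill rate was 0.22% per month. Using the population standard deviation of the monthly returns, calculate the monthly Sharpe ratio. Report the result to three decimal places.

-0.129

Mean return μ = 0.50 / 7 = 0.0714%
Σ(r − μ)² = 9.3143; population σ = √(9.3143/7) = 1.1535%
Sharpe = (μ − rf) / σ = (0.0714 − 0.22) / 1.1535 = -0.1486 / 1.1535 = -0.1288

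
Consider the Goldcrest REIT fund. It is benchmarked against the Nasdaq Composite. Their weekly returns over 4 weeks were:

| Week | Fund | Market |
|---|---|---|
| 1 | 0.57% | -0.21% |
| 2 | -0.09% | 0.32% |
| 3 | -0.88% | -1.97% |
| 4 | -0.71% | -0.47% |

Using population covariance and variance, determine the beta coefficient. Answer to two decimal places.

r̄p = -0.2775%,  r̄m = -0.5825%
Cov = Σ(rp − r̄p)(rm − r̄m) / 4 = 0.3181
Var(rm) = Σ(rm − r̄m)² / 4 = 0.7228
β = Cov / Var = 0.3181 / 0.7228 = 0.4401

0.44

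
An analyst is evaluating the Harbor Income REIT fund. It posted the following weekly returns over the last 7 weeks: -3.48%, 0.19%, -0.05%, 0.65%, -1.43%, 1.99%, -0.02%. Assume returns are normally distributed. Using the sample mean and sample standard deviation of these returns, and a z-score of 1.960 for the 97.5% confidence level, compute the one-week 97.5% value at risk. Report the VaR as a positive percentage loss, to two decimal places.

3.69

μ = (-3.48 + 0.19 − 0.05 + 0.65 − 1.43 + 1.99 − 0.02) / 7 = -2.150 / 7 = -0.3071%
Sample std dev = √[17.9165 / 6] = 1.7280%
VaR = −(μ − z·σ) = −(-0.3071 − 1.960 × 1.7280) = −(-3.6940) = 3.6940%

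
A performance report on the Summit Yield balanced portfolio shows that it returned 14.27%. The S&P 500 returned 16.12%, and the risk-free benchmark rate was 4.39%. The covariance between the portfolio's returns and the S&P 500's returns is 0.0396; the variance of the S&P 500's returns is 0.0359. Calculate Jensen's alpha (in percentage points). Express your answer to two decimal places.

β = Cov / Var = 0.0396 / 0.0359 = 1.1031
E[R] = Rf + β(Rm − Rf) = 4.39% + 1.1031 × (16.12% − 4.39%) = 17.3294%
α = Rp − E[R] = 14.27% − 17.3294% = -3.0594

-3.06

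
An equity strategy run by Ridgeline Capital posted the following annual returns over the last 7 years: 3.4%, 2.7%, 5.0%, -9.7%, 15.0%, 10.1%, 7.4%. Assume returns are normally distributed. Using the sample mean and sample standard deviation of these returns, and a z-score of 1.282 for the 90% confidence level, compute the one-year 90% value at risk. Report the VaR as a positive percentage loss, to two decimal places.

5.03

r̄ = (3.4 + 2.7 + 5 − 9.7 + 15 + 10.1 + 7.4) / 7 = 33.90 / 7 = 4.8429%
Sample std dev = √[355.5371 / 6] = 7.6978%
VaR = −(r̄ − z·σ) = −(4.8429 − 1.282 × 7.6978) = −(-5.0257) = 5.0257%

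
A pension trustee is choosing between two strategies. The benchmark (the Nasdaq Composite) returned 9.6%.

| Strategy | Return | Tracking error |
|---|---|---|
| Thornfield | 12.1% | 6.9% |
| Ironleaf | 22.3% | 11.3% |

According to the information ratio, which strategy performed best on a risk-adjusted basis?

Ironleaf

Thornfield: IR = (12.1% − 9.6%) / 6.9% = 0.362
Ironleaf: IR = (22.3% − 9.6%) / 11.3% = 1.124
Highest: Ironleaf (1.124).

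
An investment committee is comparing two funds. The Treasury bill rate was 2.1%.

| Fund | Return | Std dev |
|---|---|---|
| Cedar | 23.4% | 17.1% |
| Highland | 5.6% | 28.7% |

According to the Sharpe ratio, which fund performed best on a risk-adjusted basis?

Cedar

Cedar: Sharpe ratio = (23.4% − 2.1%) / 17.1% = 1.246
Highland: Sharpe ratio = (5.6% − 2.1%) / 28.7% = 0.122
Highest: Cedar (1.246).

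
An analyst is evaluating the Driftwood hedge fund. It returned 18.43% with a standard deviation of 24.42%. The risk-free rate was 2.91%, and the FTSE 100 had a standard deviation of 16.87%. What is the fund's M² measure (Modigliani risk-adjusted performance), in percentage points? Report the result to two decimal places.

13.63

Sharpe = (Rp − Rf) / σp = (18.43% − 2.91%) / 24.42% = 0.6355
M² = Rf + Sharpe × σm = 2.91% + 0.6355 × 16.87% = 13.6309%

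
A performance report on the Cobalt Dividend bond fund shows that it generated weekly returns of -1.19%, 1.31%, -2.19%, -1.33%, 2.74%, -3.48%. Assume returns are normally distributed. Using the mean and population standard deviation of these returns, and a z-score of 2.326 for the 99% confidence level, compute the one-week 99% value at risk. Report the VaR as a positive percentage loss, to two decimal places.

Mean return r̄ = -4.140 / 6 = -0.6900%
Σ(r − r̄)² = 26.4586; population σ = √(26.4586/6) = 2.0999%
VaR = −(r̄ − z·σ) = −(-0.6900 − 2.326 × 2.0999) = −(-5.5744) = 5.5744%

5.57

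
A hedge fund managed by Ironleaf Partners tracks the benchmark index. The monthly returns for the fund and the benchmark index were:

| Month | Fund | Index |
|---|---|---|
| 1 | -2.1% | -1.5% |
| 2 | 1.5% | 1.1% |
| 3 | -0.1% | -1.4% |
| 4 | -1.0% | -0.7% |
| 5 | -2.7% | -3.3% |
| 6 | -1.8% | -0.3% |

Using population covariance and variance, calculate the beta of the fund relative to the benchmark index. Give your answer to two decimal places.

r̄p = -1.0333%,  r̄m = -1.0167%
Cov = Σ(rp − r̄p)(rm − r̄m) / 6 = 1.4644
Var(rm) = Σ(rm − r̄m)² / 6 = 1.7814
β = Cov / Var = 1.4644 / 1.7814 = 0.8221

0.82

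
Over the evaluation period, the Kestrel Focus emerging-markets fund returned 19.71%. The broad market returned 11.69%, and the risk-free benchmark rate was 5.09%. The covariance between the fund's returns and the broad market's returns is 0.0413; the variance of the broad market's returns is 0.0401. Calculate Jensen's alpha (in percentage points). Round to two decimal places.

β = Cov / Var = 0.0413 / 0.0401 = 1.0299
E[R] = Rf + β(Rm − Rf) = 5.09% + 1.0299 × (11.69% − 5.09%) = 11.8873%
α = Rp − E[R] = 19.71% − 11.8873% = 7.8227

7.82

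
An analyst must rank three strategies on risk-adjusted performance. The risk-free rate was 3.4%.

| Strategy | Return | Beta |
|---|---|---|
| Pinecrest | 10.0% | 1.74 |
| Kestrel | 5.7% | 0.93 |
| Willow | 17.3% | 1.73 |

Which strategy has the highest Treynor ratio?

Willow

Pinecrest: Treynor = (10.0% − 3.4%) / 1.74 = 3.793
Kestrel: Treynor = (5.7% − 3.4%) / 0.93 = 2.473
Willow: Treynor = (17.3% − 3.4%) / 1.73 = 8.035
Highest: Willow (8.035).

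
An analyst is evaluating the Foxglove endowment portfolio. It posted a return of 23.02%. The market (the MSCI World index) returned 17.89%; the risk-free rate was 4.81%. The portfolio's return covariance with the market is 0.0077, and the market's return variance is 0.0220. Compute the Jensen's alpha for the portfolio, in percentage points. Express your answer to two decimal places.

β = Cov / Var = 0.0077 / 0.0220 = 0.3500
E[R] = Rf + β(Rm − Rf) = 4.81% + 0.3500 × (17.89% − 4.81%) = 9.3880%
α = Rp − E[R] = 23.02% − 9.3880% = 13.6320

13.63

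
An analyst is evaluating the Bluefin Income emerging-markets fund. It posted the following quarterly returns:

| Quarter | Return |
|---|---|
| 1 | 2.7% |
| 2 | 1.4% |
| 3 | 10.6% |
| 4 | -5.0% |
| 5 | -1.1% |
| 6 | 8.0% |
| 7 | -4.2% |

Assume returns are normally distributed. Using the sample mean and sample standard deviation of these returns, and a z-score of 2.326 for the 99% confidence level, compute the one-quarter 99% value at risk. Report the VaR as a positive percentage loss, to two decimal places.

11.91

μ = (2.7 + 1.4 + 10.6 − 5 − 1.1 + 8 − 4.2) / 7 = 12.40 / 7 = 1.7714%
Sample std dev = √[207.4943 / 6] = 5.8807%
VaR = −(μ − z·σ) = −(1.7714 − 2.326 × 5.8807) = −(-11.9071) = 11.9071%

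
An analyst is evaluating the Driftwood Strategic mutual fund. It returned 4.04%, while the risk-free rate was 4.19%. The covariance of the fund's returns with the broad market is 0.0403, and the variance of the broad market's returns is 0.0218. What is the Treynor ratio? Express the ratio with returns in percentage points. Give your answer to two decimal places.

β = Cov / Var = 0.0403 / 0.0218 = 1.8486
Treynor = (Rp − Rf) / β = (4.04% − 4.19%) / 1.8486 = -0.15 / 1.8486 = -0.0811

-0.08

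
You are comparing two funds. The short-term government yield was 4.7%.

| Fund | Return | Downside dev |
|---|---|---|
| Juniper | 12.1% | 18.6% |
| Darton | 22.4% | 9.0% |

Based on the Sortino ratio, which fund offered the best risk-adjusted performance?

Juniper: Sortino ratio = (12.1% − 4.7%) / 18.6% = 0.398
Darton: Sortino ratio = (22.4% − 4.7%) / 9.0% = 1.967
Highest: Darton (1.967).

Darton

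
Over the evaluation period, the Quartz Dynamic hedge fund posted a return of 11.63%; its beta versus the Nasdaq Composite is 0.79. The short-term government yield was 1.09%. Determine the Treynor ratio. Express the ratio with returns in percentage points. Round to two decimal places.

Treynor = (Rp − Rf) / β = (11.63% − 1.09%) / 0.79 = 10.54 / 0.79 = 13.3418

13.34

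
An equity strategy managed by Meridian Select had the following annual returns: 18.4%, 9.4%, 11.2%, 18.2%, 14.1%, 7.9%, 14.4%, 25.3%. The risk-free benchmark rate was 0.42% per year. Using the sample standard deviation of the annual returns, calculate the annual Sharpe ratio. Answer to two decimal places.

2.55

μ = (18.4 + 9.4 + 11.2 + 18.2 + 14.1 + 7.9 + 14.4 + 25.3) / 8 = 14.8625%
Sample std dev = √[225.1188 / 7] = 5.6710%
Sharpe = (μ − rf) / σ = (14.8625 − 0.42) / 5.6710 = 14.4425 / 5.6710 = 2.5467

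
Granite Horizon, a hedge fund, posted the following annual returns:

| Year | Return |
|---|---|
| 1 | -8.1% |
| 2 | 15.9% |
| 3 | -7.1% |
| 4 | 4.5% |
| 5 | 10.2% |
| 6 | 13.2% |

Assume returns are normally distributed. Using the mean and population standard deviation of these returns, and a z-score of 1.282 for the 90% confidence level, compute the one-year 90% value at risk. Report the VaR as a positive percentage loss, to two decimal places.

7.29

r̄ = (-8.1 + 15.9 − 7.1 + 4.5 + 10.2 + 13.2) / 6 = 4.7667%
Σ(r − r̄)² = (-8.1 − 4.7667)² + (15.9 − 4.7667)² + (-7.1 − 4.7667)² + … = 531.0333
population σ = √(531.0333 / 6) = √88.5056 = 9.4077%
VaR = −(r̄ − z·σ) = −(4.7667 − 1.282 × 9.4077) = −(-7.2940) = 7.2940%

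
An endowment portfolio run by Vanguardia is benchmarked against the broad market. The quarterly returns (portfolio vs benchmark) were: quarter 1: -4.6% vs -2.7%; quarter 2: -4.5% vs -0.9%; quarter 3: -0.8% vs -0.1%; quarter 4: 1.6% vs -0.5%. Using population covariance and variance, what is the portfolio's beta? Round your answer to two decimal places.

1.78

r̄p = -2.0750%,  r̄m = -1.0500%
Cov = Σ(rp − r̄p)(rm − r̄m) / 4 = 1.7588
Var(rm) = Σ(rm − r̄m)² / 4 = 0.9875
β = Cov / Var = 1.7588 / 0.9875 = 1.7811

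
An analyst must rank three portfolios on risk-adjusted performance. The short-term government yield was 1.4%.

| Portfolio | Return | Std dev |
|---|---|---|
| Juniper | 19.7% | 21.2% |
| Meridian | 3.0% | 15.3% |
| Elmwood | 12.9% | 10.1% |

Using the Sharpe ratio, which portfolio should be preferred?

Elmwood

Juniper: Sharpe ratio = (19.7% − 1.4%) / 21.2% = 0.863
Meridian: Sharpe ratio = (3.0% − 1.4%) / 15.3% = 0.105
Elmwood: Sharpe ratio = (12.9% − 1.4%) / 10.1% = 1.139
Highest: Elmwood (1.139).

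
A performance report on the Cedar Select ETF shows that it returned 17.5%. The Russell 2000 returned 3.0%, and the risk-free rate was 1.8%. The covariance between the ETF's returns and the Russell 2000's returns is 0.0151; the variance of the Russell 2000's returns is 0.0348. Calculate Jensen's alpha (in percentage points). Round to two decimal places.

15.18

β = Cov / Var = 0.0151 / 0.0348 = 0.4339
E[R] = Rf + β(Rm − Rf) = 1.8% + 0.4339 × (3.0% − 1.8%) = 2.3207%
α = Rp − E[R] = 17.5% − 2.3207% = 15.1793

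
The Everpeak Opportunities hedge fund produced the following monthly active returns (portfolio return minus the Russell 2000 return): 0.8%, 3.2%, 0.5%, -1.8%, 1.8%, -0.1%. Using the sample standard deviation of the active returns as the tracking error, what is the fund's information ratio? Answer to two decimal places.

0.43

r̄ = (0.8 + 3.2 + 0.5 − 1.8 + 1.8 − 0.1) / 6 = 0.7333%
Sample std dev = √[14.3933 / 5] = 1.6967%
IR = r̄ / tracking error = 0.7333 / 1.6967 = 0.4322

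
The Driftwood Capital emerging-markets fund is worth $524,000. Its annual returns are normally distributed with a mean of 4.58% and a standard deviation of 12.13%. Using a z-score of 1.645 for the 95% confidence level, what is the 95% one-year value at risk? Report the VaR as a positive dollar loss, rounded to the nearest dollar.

$80,559

Return at the 95% tail: μ − z·σ = 4.58% − 1.645 × 12.13% = 4.58 − 19.95385 = -15.37385%
VaR = −(-15.37385%) × $524,000 = 15.37385% × $524,000 = $80,559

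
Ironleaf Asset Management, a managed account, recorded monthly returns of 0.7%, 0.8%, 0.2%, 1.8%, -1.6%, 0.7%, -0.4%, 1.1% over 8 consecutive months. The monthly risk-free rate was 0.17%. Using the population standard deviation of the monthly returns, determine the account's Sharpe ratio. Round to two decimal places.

r̄ = (0.7 + 0.8 + 0.2 + 1.8 − 1.6 + 0.7 − 0.4 + 1.1) / 8 = 0.4125%
Σ(r − r̄)² = (0.7 − 0.4125)² + (0.8 − 0.4125)² + … = 7.4688
population σ = √(7.4688 / 8) = √0.9336 = 0.9662%
Sharpe = (r̄ − rf) / σ = (0.4125 − 0.17) / 0.9662 = 0.2425 / 0.9662 = 0.2510

0.25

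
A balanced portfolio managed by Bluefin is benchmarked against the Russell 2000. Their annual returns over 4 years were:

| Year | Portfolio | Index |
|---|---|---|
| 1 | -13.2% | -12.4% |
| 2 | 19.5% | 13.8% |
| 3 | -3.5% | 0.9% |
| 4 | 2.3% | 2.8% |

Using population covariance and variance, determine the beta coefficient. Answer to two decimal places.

1.24

r̄p = 1.2750%,  r̄m = 1.2750%
Cov = Σ(rp − r̄p)(rm − r̄m) / 4 = 107.3919
Var(rm) = Σ(rm − r̄m)² / 4 = 86.5869
β = Cov / Var = 107.3919 / 86.5869 = 1.2403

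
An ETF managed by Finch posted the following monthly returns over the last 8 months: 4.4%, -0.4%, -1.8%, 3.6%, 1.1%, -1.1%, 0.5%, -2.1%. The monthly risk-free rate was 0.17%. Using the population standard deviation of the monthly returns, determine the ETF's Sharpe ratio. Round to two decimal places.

0.16

Mean return r̄ = 4.20 / 8 = 0.5250%
Population σ = √[Σ(r − r̄)² / 8] = √[40.5950 / 8] = √5.0744 = 2.2526%
Sharpe = (r̄ − rf) / σ = (0.5250 − 0.17) / 2.2526 = 0.3550 / 2.2526 = 0.1576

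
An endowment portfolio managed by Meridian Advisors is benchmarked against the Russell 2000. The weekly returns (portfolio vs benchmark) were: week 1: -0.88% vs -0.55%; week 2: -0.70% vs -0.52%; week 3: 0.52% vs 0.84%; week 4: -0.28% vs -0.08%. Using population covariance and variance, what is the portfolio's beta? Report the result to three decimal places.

0.954

r̄p = -0.3350%,  r̄m = -0.0775%
Cov = Σ(rp − r̄p)(rm − r̄m) / 4 = 0.3008
Var(rm) = Σ(rm − r̄m)² / 4 = 0.3152
β = Cov / Var = 0.3008 / 0.3152 = 0.9543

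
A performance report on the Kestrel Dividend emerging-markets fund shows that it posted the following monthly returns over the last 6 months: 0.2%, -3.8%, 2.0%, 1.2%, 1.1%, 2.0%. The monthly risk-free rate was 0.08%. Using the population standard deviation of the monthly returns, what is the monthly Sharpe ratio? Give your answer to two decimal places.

Mean return r̄ = 2.70 / 6 = 0.4500%
Population std dev = √[23.9150 / 6] = 1.9965%
Sharpe = (r̄ − rf) / σ = (0.4500 − 0.08) / 1.9965 = 0.3700 / 1.9965 = 0.1853

0.19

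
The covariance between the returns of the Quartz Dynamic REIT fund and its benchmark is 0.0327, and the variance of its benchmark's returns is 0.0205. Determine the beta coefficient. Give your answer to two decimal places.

β = Cov(Rp, Rm) / Var(Rm) = 0.0327 / 0.0205 = 1.5951

1.60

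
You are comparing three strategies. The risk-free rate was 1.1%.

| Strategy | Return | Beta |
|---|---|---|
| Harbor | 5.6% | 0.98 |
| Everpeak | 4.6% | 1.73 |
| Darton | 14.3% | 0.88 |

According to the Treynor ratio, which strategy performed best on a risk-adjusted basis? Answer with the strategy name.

Darton

Harbor: Treynor = (5.6% − 1.1%) / 0.98 = 4.592
Everpeak: Treynor = (4.6% − 1.1%) / 1.73 = 2.023
Darton: Treynor = (14.3% − 1.1%) / 0.88 = 15.000
Highest: Darton (15.000).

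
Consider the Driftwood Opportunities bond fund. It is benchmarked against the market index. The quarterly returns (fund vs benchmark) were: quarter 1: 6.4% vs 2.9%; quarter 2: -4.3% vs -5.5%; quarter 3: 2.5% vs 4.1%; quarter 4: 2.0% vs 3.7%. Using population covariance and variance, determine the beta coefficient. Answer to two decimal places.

r̄p = 1.6500%,  r̄m = 1.3000%
Cov = Σ(rp − r̄p)(rm − r̄m) / 4 = 12.8200
Var(rm) = Σ(rm − r̄m)² / 4 = 15.6000
β = Cov / Var = 12.8200 / 15.6000 = 0.8218

0.82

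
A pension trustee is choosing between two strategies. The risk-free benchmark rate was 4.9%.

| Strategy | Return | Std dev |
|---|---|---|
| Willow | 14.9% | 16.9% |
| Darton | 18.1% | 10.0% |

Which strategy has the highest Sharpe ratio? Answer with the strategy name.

Willow: Sharpe ratio = (14.9% − 4.9%) / 16.9% = 0.592
Darton: Sharpe ratio = (18.1% − 4.9%) / 10.0% = 1.320
Highest: Darton (1.320).

Darton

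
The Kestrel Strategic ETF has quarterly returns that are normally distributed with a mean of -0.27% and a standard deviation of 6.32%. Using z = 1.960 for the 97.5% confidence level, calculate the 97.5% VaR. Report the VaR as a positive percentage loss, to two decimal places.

VaR (as % loss) = −(μ − z·σ) = −(-0.27% − 1.960 × 6.32%) = −(-12.6572%) = 12.6572%

12.66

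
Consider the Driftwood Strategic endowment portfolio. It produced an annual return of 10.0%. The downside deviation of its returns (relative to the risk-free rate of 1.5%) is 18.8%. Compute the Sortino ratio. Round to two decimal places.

Sortino = (Rp − Rf) / σd = (10.0% − 1.5%) / 18.8% = 8.50% / 18.8% = 0.4521

0.45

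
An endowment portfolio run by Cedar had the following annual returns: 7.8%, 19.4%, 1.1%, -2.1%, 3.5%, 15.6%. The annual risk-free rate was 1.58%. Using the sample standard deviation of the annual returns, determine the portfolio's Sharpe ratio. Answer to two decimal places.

0.71

μ = (7.8 + 19.4 + 1.1 − 2.1 + 3.5 + 15.6) / 6 = 7.5500%
Sample std dev = √[356.4150 / 5] = 8.4429%
Sharpe = (μ − rf) / σ = (7.5500 − 1.58) / 8.4429 = 5.9700 / 8.4429 = 0.7071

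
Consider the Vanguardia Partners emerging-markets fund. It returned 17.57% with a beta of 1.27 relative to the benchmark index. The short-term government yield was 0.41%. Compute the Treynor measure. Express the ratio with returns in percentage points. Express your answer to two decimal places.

Treynor = (Rp − Rf) / β = (17.57% − 0.41%) / 1.27 = 17.16 / 1.27 = 13.5118

13.51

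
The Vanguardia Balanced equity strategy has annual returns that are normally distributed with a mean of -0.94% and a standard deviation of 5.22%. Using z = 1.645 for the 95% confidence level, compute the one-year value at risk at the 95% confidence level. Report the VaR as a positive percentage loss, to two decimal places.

9.53

VaR (as % loss) = −(μ − z·σ) = −(-0.94% − 1.645 × 5.22%) = −(-9.5269%) = 9.5269%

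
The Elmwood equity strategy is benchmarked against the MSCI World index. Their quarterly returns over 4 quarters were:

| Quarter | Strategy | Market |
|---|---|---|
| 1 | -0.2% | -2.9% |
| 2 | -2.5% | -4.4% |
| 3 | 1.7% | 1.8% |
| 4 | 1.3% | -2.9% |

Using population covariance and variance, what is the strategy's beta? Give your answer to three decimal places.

r̄p = 0.0750%,  r̄m = -2.1000%
Cov = Σ(rp − r̄p)(rm − r̄m) / 4 = 2.8750
Var(rm) = Σ(rm − r̄m)² / 4 = 5.4450
β = Cov / Var = 2.8750 / 5.4450 = 0.5280

0.528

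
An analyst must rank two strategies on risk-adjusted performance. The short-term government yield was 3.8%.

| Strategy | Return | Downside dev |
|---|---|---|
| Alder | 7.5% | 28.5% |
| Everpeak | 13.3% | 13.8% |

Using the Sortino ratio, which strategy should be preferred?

Alder: Sortino ratio = (7.5% − 3.8%) / 28.5% = 0.130
Everpeak: Sortino ratio = (13.3% − 3.8%) / 13.8% = 0.688
Highest: Everpeak (0.688).

Everpeak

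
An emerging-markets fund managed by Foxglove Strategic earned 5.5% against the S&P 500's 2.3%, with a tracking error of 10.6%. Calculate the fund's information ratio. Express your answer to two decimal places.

0.30

IR = (Rp − Rb) / TE = (5.5% − 2.3%) / 10.6% = 3.20% / 10.6% = 0.3019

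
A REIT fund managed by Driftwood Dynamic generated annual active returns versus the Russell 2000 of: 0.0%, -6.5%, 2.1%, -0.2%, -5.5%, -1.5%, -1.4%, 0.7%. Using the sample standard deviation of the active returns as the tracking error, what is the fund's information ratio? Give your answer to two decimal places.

-0.51

r̄ = (0 − 6.5 + 2.1 − 0.2 − 5.5 − 1.5 − 1.4 + 0.7) / 8 = -12.30 / 8 = -1.5375%
Σ(r − r̄)² = (0 − (-1.5375))² + (-6.5 − (-1.5375))² + (2.1 − (-1.5375))² + … = 62.7388
sample σ = √(62.7388 / 7) = √8.9627 = 2.9938%
IR = r̄ / tracking error = -1.5375 / 2.9938 = -0.5136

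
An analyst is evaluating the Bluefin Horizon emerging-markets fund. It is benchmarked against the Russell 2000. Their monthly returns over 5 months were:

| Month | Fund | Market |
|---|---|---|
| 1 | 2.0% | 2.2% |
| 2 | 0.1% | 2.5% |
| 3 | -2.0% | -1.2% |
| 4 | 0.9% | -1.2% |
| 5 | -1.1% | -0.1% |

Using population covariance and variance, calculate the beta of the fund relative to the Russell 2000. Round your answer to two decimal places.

r̄p = -0.0200%,  r̄m = 0.4400%
Cov = Σ(rp − r̄p)(rm − r̄m) / 5 = 1.2248
Var(rm) = Σ(rm − r̄m)² / 5 = 2.6024
β = Cov / Var = 1.2248 / 2.6024 = 0.4706

0.47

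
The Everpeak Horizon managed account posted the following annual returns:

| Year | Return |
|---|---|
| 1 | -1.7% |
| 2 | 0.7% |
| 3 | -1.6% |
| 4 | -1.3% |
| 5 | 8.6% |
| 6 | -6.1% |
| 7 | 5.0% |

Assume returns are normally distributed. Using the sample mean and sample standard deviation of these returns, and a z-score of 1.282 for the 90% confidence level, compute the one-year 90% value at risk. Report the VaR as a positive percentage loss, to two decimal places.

5.72

r̄ = (-1.7 + 0.7 − 1.6 − 1.3 + 8.6 − 6.1 + 5) / 7 = 0.5143%
Σ(r − r̄)² = (-1.7 − 0.5143)² + (0.7 − 0.5143)² + … = 141.9486
σ = √[141.9486 / 6] = 4.8640%
VaR = −(r̄ − z·σ) = −(0.5143 − 1.282 × 4.8640) = −(-5.7213) = 5.7213%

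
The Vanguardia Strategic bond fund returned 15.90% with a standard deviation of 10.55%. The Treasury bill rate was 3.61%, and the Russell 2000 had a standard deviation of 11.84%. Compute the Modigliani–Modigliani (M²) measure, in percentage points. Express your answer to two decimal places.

Sharpe = (Rp − Rf) / σp = (15.90% − 3.61%) / 10.55% = 1.1649
M² = Rf + Sharpe × σm = 3.61% + 1.1649 × 11.84% = 17.4024%

17.40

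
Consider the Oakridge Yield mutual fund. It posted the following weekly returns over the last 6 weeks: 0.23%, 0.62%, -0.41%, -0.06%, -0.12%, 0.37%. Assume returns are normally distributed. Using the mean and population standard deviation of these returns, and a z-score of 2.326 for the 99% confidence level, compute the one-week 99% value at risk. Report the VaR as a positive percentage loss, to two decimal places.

r̄ = (0.23 + 0.62 − 0.41 − 0.06 − 0.12 + 0.37) / 6 = 0.1050%
Population std dev = √[0.6942 / 6] = 0.3401%
VaR = −(r̄ − z·σ) = −(0.1050 − 2.326 × 0.3401) = −(-0.6861) = 0.6861%

0.69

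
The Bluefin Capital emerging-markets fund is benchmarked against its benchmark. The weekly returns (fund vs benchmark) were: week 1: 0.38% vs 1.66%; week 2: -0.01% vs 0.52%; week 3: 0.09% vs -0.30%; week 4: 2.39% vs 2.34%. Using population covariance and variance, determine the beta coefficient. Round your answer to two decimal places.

r̄p = 0.7125%,  r̄m = 1.0550%
Cov = Σ(rp − r̄p)(rm − r̄m) / 4 = 0.7961
Var(rm) = Σ(rm − r̄m)² / 4 = 1.0349
β = Cov / Var = 0.7961 / 1.0349 = 0.7693

0.77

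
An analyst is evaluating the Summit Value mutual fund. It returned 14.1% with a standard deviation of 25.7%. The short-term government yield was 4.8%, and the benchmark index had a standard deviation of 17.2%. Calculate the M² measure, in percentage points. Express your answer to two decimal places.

Sharpe = (Rp − Rf) / σp = (14.1% − 4.8%) / 25.7% = 0.3619
M² = Rf + Sharpe × σm = 4.8% + 0.3619 × 17.2% = 11.0247%

11.02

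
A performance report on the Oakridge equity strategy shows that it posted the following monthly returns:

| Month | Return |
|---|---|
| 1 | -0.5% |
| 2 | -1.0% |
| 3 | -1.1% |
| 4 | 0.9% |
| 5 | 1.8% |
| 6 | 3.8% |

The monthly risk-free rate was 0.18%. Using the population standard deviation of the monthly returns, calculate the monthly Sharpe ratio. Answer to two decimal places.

0.27

r̄ = (-0.5 − 1 − 1.1 + 0.9 + 1.8 + 3.8) / 6 = 3.90 / 6 = 0.6500%
Population std dev = √[18.4150 / 6] = 1.7519%
Sharpe = (r̄ − rf) / σ = (0.6500 − 0.18) / 1.7519 = 0.4700 / 1.7519 = 0.2683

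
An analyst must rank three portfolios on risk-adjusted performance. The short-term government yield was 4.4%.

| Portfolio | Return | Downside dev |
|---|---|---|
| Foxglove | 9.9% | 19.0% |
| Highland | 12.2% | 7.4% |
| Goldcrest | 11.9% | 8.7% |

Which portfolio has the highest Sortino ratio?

Foxglove: Sortino ratio = (9.9% − 4.4%) / 19.0% = 0.289
Highland: Sortino ratio = (12.2% − 4.4%) / 7.4% = 1.054
Goldcrest: Sortino ratio = (11.9% − 4.4%) / 8.7% = 0.862
Highest: Highland (1.054).

Highland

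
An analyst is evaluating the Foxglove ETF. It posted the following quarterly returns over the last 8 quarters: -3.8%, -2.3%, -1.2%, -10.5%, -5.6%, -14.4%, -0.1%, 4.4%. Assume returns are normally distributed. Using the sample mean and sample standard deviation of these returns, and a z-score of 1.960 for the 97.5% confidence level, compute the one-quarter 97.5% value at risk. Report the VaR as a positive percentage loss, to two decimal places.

15.88

Mean return r̄ = -33.50 / 8 = -4.1875%
Sample σ = √[Σ(r − r̄)² / 7] = √[249.2288 / 7] = √35.6041 = 5.9669%
VaR = −(r̄ − z·σ) = −(-4.1875 − 1.960 × 5.9669) = −(-15.8826) = 15.8826%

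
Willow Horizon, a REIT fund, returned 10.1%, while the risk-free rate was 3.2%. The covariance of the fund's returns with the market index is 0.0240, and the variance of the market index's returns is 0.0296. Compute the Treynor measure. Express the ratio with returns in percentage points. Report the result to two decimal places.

8.51

β = Cov / Var = 0.0240 / 0.0296 = 0.8108
Treynor = (Rp − Rf) / β = (10.1% − 3.2%) / 0.8108 = 6.90 / 0.8108 = 8.5101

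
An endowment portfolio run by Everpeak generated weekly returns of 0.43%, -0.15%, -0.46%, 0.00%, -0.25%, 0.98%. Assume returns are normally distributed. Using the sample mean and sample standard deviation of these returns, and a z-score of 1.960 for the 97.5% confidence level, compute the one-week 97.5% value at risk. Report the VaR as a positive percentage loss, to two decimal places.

r̄ = (0.43 − 0.15 − 0.46 + 0 − 0.25 + 0.98) / 6 = 0.0917%
Σ(r − r̄)² = (0.43 − 0.0917)² + (-0.15 − 0.0917)² + (-0.46 − 0.0917)² + … = 1.3915
σ = √[1.3915 / 5] = 0.5275%
VaR = −(r̄ − z·σ) = −(0.0917 − 1.960 × 0.5275) = −(-0.9422) = 0.9422%

0.94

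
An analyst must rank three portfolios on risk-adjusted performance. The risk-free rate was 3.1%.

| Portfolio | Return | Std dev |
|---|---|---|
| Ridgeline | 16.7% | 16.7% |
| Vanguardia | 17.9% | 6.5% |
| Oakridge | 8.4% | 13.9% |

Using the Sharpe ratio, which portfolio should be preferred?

Vanguardia

Ridgeline: Sharpe ratio = (16.7% − 3.1%) / 16.7% = 0.814
Vanguardia: Sharpe ratio = (17.9% − 3.1%) / 6.5% = 2.277
Oakridge: Sharpe ratio = (8.4% − 3.1%) / 13.9% = 0.381
Highest: Vanguardia (2.277).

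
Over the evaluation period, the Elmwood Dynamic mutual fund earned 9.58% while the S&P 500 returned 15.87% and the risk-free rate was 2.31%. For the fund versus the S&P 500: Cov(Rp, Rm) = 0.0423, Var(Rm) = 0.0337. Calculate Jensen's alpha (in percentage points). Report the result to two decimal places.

-9.75

β = Cov / Var = 0.0423 / 0.0337 = 1.2552
E[R] = Rf + β(Rm − Rf) = 2.31% + 1.2552 × (15.87% − 2.31%) = 19.3305%
α = Rp − E[R] = 9.58% − 19.3305% = -9.7505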